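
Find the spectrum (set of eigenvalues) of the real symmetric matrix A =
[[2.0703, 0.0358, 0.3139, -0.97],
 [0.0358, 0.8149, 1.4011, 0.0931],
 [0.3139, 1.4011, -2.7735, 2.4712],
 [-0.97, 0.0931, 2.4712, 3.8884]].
sigma(A) ≈ {-4, 1, 2, 5}

A is real symmetric, so its spectrum consists of real eigenvalues. Expanding the characteristic polynomial of the displayed matrix gives
  det(λ I - A) = p(λ) = λ^4 + (-4)λ^3 + (-15)λ^2 + (58.0023)λ + (-40.003).
Solving p(λ) = 0 yields eigenvalues ≈ -4, 1, 2, 5. (A is shown rounded to 4 decimals, so these recover the underlying integer eigenvalues to within that precision.)
Verification: the trace of A = 4 equals the sum of eigenvalues 4, and det(A) ≈ -40.0030 matches the eigenvalue product -40.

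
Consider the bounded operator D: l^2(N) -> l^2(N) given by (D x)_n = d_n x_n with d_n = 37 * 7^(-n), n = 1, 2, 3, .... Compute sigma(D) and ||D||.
sigma(D) = {37 * 7^(-n) : n ≥ 1} ∪ {0}; ||D|| = 37/7

A bounded diagonal operator on l^2 with diagonal entries d_n has spectrum equal to the closure of {d_n : n ≥ 1}: every d_n is an eigenvalue (with eigenvector e_n), so {d_n} ⊂ sigma(D); the spectrum is closed, so its closure is too; and for lambda not in the closure, (D - lambda I) has bounded inverse (the diagonal entries 1/(d_n - lambda) are bounded). For our sequence d_n = 37 * 7^(-n), n = 1, 2, 3, ...:
  - {d_n} = {37 * 7^(-n) : n ≥ 1}; the only limit point is 0
  - closure = {37 * 7^(-n) : n ≥ 1} ∪ {0}
For the norm: a diagonal operator has ||D|| = sup_n |d_n|. Here d_n = 37 * 7^(-n) is positive and decreasing, so sup_n |d_n| = d_1 = 37/7. So ||D|| = 37/7.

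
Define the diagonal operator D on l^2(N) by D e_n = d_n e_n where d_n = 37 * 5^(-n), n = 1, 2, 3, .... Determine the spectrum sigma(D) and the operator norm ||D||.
sigma(D) = {37 * 5^(-n) : n ≥ 1} ∪ {0}; ||D|| = 37/5

A bounded diagonal operator on l^2 with diagonal entries d_n has spectrum equal to the closure of {d_n : n ≥ 1}: every d_n is an eigenvalue (with eigenvector e_n), so {d_n} ⊂ sigma(D); the spectrum is closed, so its closure is too; and for lambda not in the closure, (D - lambda I) has bounded inverse (the diagonal entries 1/(d_n - lambda) are bounded). For our sequence d_n = 37 * 5^(-n), n = 1, 2, 3, ...:
  - {d_n} = {37 * 5^(-n) : n ≥ 1}; the only limit point is 0
  - closure = {37 * 5^(-n) : n ≥ 1} ∪ {0}
For the norm: a diagonal operator has ||D|| = sup_n |d_n|. Here d_n = 37 * 5^(-n) is positive and decreasing, so sup_n |d_n| = d_1 = 37/5. So ||D|| = 37/5.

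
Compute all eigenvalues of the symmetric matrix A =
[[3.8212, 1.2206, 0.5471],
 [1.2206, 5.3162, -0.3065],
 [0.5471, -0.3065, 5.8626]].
sigma(A) ≈ {3, 6} (6 with multiplicity 2)

A is real symmetric, so its spectrum consists of real eigenvalues. Expanding the characteristic polynomial of the displayed matrix gives
  det(λ I - A) = p(λ) = λ^3 + (-15)λ^2 + (72)λ + (-108).
Solving p(λ) = 0 yields eigenvalues ≈ 3, 6, 6. (A is shown rounded to 4 decimals, so these recover the underlying integer eigenvalues to within that precision.)
Verification: the trace of A = 15 equals the sum of eigenvalues 15, and det(A) ≈ 108.0004 matches the eigenvalue product 108.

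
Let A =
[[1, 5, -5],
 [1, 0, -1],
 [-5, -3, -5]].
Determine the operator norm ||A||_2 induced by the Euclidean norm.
||A||_2 ≈ 7.8435 (= sqrt(largest eigenvalue of A^T A))

||A||_2 = sigma_max(A) = sqrt(lambda_max(A^T A)). Form the symmetric matrix M = A^T A =
[[27, 20, 19],
 [20, 34, -10],
 [19, -10, 51]].
Its characteristic polynomial (trace, sum of principal 2x2 minors, determinant of M give the coefficients) is
  p(λ) = det(λ I - M) = λ^3 - 112λ^2 + 3168λ - 3844.
No integer candidate from the rational root theorem (±divisors of 3844) is a root, so the roots are irrational. The cubic discriminant is Δ = 1264658000 > 0, so there are three distinct real roots. p(1) = -787 and p(2) = 2052 have opposite signs, so a root lies in (1, 2); Newton's method refines it to λ ≈ 1.2697. p(49) = 125 and p(50) = -444 have opposite signs, so a root lies in (49, 50); Newton's method refines it to λ ≈ 49.2092. p(61) = -367 and p(62) = 372 have opposite signs, so a root lies in (61, 62); Newton's method refines it to λ ≈ 61.5211. Check (Vieta): the three roots sum to 112, matching tr M = 112.
So the eigenvalues of A^T A are ≈ 1.2697, 49.2092, 61.5211 (all ≥ 0, as they must be for A^T A). The largest is λ_max ≈ 61.5211, hence ||A||_2 = sqrt(λ_max) ≈ 7.8435.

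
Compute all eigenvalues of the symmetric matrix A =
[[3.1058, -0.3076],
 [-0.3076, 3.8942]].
sigma(A) ≈ {3, 4}

A is real symmetric, so its spectrum consists of real eigenvalues. Expanding the characteristic polynomial of the displayed matrix gives
  det(λ I - A) = p(λ) = λ^2 + (-7)λ + (12).
Solving p(λ) = 0 yields eigenvalues ≈ 3, 4. (A is shown rounded to 4 decimals, so these recover the underlying integer eigenvalues to within that precision.)
Verification: the trace of A = 7 equals the sum of eigenvalues 7, and det(A) ≈ 12.0000 matches the eigenvalue product 12.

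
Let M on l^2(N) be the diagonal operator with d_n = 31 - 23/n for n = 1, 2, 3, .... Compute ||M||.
||M|| = 31

For a diagonal operator on l^2 with entries d_n, ||M|| = sup_n |d_n|. Here d_1 = 8, d_2 = 39/2, ..., and d_n = 31 - 23/n increases monotonically toward 31. All terms lie in [8, 31), so |d_n| = d_n and the supremum is the limit 31, which is not attained by any individual d_n. Hence ||M|| = 31.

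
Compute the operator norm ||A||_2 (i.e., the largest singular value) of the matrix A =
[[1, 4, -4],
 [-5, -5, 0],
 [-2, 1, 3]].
||A||_2 ≈ 8.3473 (= sqrt(largest eigenvalue of A^T A))

||A||_2 = sigma_max(A) = sqrt(lambda_max(A^T A)). Form the symmetric matrix M = A^T A =
[[30, 27, -10],
 [27, 42, -13],
 [-10, -13, 25]].
Its characteristic polynomial (trace, sum of principal 2x2 minors, determinant of M give the coefficients) is
  p(λ) = det(λ I - M) = λ^3 - 97λ^2 + 2062λ - 11025.
No integer candidate from the rational root theorem (±divisors of 11025) is a root, so the roots are irrational. The cubic discriminant is Δ = 1098423009 > 0, so there are three distinct real roots. p(8) = -225 and p(9) = 405 have opposite signs, so a root lies in (8, 9); Newton's method refines it to λ ≈ 8.3319. p(18) = 495 and p(19) = -5 have opposite signs, so a root lies in (18, 19); Newton's method refines it to λ ≈ 18.9908. p(69) = -2055 and p(70) = 1015 have opposite signs, so a root lies in (69, 70); Newton's method refines it to λ ≈ 69.6773. Check (Vieta): the three roots sum to 97, matching tr M = 97.
So the eigenvalues of A^T A are ≈ 8.3319, 18.9908, 69.6773 (all ≥ 0, as they must be for A^T A). The largest is λ_max ≈ 69.6773, hence ||A||_2 = sqrt(λ_max) ≈ 8.3473.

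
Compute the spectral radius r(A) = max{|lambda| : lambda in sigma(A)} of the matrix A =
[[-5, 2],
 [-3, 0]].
r(A) = 3

The eigenvalues of A are the roots of its characteristic polynomial. With M = A (coefficients from the trace and determinant):
  p(λ) = det(λ I - M) = λ^2 + 5λ + 6.
For λ^2 + 5λ + 6 the discriminant is 1. It is a perfect square (1^2), so the roots are rational: λ = (-5 ± 1)/2 = -2, -3.
Thus the eigenvalues (to 4 decimals) are -2 (modulus 2); -3 (modulus 3). The spectral radius is the largest modulus: r(A) = 3. (Cross-check: r(A) ≤ ||A||_2 ≈ 6.085; equality holds whenever A is normal, though it can also hold for some non-normal A.)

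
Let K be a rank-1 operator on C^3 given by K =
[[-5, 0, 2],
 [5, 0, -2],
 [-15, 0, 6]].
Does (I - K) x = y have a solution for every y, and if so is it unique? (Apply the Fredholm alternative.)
(I - K) is singular (det(I - K) = 0, i.e. 1 ∈ sigma(K)). (I - K) x = y is solvable iff y ⊥ ker((I - K)^*) = span{(-5, 0, 2)}, i.e. iff -5y_1 + 2y_3 = 0. When solvable, the solutions are x = y + c·(1, -1, 3), c arbitrary (ker(I - K) = span{(1, -1, 3)}, dimension 1).

K has rank 1, so it is an outer product K = u v^T: every row of K is a multiple of one row vector. Reading off the entries, u = (1, -1, 3) and v = (-5, 0, 2) (row i of K equals u_i·v^T). A rank-one matrix u v^T satisfies K u = u (v·u) and kills the (2)-dimensional subspace v^⊥, so its characteristic polynomial is lambda^2 (lambda - v·u) with v·u = tr K = 1. Hence the eigenvalues of I - K are 1 (multiplicity 2) and 1 - (1) = 0, so det(I - K) = 0. (Direct check: I - K =
[[6, 0, -2],
 [-5, 1, 2],
 [15, 0, -5]]
has determinant 0.) So 1 is an eigenvalue of K and (I - K) is not invertible. The finite-dimensional Fredholm alternative says: either (I - K) is invertible, or ker(I - K) ≠ {0} and then range(I - K) = ker((I - K)^*)^⊥, with dim ker(I - K) = dim ker((I - K)^*). We are in the second case, so we need both kernels. Kernel of I - K: (I - K) u = u - u (v·u) = u - u = 0, so ker(I - K) = span{u} = span{(1, -1, 3)} (it is exactly 1-dimensional because rank(I - K) = 2). Kernel of the adjoint: K is real, so (I - K)^* = I - K^T = I - v u^T, and (I - v u^T) v = v - v (u·v) = 0; hence ker((I - K)^*) = span{v} = span{(-5, 0, 2)}. Therefore (I - K) x = y is solvable iff <y, v> = 0, i.e. iff -5y_1 + 2y_3 = 0. When this holds, K y = u (v·y) = 0, so (I - K) y = y and x = y is a particular solution; the full solution set is the line x = y + c·u = y + c·(1, -1, 3), c ∈ C.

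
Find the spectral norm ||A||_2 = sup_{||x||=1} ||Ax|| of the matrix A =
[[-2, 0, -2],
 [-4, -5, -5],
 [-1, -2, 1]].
||A||_2 ≈ 8.5008 (= sqrt(largest eigenvalue of A^T A))

||A||_2 = sigma_max(A) = sqrt(lambda_max(A^T A)). Form the symmetric matrix M = A^T A =
[[21, 22, 23],
 [22, 29, 23],
 [23, 23, 30]].
Its characteristic polynomial (trace, sum of principal 2x2 minors, determinant of M give the coefficients) is
  p(λ) = det(λ I - M) = λ^3 - 80λ^2 + 567λ - 576.
No integer candidate from the rational root theorem (±divisors of 576) is a root, so the roots are irrational. The cubic discriminant is Δ = 610079076 > 0, so there are three distinct real roots. p(1) = -88 and p(2) = 246 have opposite signs, so a root lies in (1, 2); Newton's method refines it to λ ≈ 1.224. p(6) = 162 and p(7) = -184 have opposite signs, so a root lies in (6, 7); Newton's method refines it to λ ≈ 6.5119. p(72) = -1224 and p(73) = 3512 have opposite signs, so a root lies in (72, 73); Newton's method refines it to λ ≈ 72.2641. Check (Vieta): the three roots sum to 80, matching tr M = 80.
So the eigenvalues of A^T A are ≈ 1.224, 6.5119, 72.2641 (all ≥ 0, as they must be for A^T A). The largest is λ_max ≈ 72.2641, hence ||A||_2 = sqrt(λ_max) ≈ 8.5008.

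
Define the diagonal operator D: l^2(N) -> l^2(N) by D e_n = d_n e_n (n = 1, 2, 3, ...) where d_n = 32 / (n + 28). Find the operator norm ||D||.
||D|| = 32/29 (attained at n = 1)

For D diagonal, ||D|| = sup_n |d_n| = sup_n 32/(n + 28). This is positive and strictly decreasing in n, so the supremum is attained at n = 1: d_1 = 32/(1 + 28) = 32/29. Hence ||D|| = 32/29.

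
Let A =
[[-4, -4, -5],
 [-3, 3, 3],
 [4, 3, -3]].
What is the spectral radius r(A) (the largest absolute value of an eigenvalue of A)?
r(A) ≈ 5.8011

The eigenvalues of A are the roots of its characteristic polynomial. With M = A (coefficients from the trace, the sum of principal 2x2 minors, and det A):
  p(λ) = det(λ I - M) = λ^3 + 4λ^2 - 10λ - 165.
No integer candidate from the rational root theorem (±divisors of 165) is a root, so the roots are irrational. The cubic discriminant is Δ = -568435 < 0, so there is one real root and a complex-conjugate pair. p(4) = -77 and p(5) = 10 have opposite signs, so a root lies in (4, 5); Newton's method refines it to λ ≈ 4.9031. Dividing out (λ - (4.9031)) leaves approximately λ^2 + 8.9031λ + 33.6524. For λ^2 + 8.9031λ + 33.6524 the discriminant is -55.3449. It is negative, so the remaining roots are the complex-conjugate pair λ ≈ -4.4515 ± 3.7197i. Their product equals the constant term, so |λ|^2 ≈ 33.6524 and |λ| ≈ 5.8011.
Thus the eigenvalues (to 4 decimals) are 4.9031 (modulus 4.9031); -4.4515 ± 3.7197i (modulus 5.8011). The spectral radius is the largest modulus: r(A) ≈ 5.8011. (Cross-check: r(A) ≤ ||A||_2 ≈ 8.0848; equality holds whenever A is normal, though it can also hold for some non-normal A.)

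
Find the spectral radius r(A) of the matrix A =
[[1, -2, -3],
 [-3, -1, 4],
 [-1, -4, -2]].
r(A) ≈ 2.7778

The eigenvalues of A are the roots of its characteristic polynomial. With M = A (coefficients from the trace, the sum of principal 2x2 minors, and det A):
  p(λ) = det(λ I - M) = λ^3 + 2λ^2 + 6λ - 5.
No integer candidate from the rational root theorem (±divisors of 5) is a root, so the roots are irrational. The cubic discriminant is Δ = -2315 < 0, so there is one real root and a complex-conjugate pair. p(0) = -5 and p(1) = 4 have opposite signs, so a root lies in (0, 1); Newton's method refines it to λ ≈ 0.648. Dividing out (λ - (0.648)) leaves approximately λ^2 + 2.648λ + 7.7159. For λ^2 + 2.648λ + 7.7159 the discriminant is -23.8518. It is negative, so the remaining roots are the complex-conjugate pair λ ≈ -1.324 ± 2.4419i. Their product equals the constant term, so |λ|^2 ≈ 7.7159 and |λ| ≈ 2.7778.
Thus the eigenvalues (to 4 decimals) are 0.648 (modulus 0.648); -1.324 ± 2.4419i (modulus 2.7778). The spectral radius is the largest modulus: r(A) ≈ 2.7778. (Cross-check: r(A) ≤ ||A||_2 ≈ 6.2143; equality holds whenever A is normal, though it can also hold for some non-normal A.)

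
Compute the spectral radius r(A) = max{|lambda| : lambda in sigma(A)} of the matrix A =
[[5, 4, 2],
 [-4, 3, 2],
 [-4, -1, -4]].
r(A) ≈ 5.8165

The eigenvalues of A are the roots of its characteristic polynomial. With M = A (coefficients from the trace, the sum of principal 2x2 minors, and det A):
  p(λ) = det(λ I - M) = λ^3 - 4λ^2 + 9λ + 114.
No integer candidate from the rational root theorem (±divisors of 114) is a root, so the roots are irrational. The cubic discriminant is Δ = -397200 < 0, so there is one real root and a complex-conjugate pair. p(-4) = -50 and p(-3) = 24 have opposite signs, so a root lies in (-4, -3); Newton's method refines it to λ ≈ -3.3696. Dividing out (λ - (-3.3696)) leaves approximately λ^2 - 7.3696λ + 33.8322. For λ^2 - 7.3696λ + 33.8322 the discriminant is -81.0185. It is negative, so the remaining roots are the complex-conjugate pair λ ≈ 3.6848 ± 4.5005i. Their product equals the constant term, so |λ|^2 ≈ 33.8322 and |λ| ≈ 5.8165.
Thus the eigenvalues (to 4 decimals) are -3.3696 (modulus 3.3696); 3.6848 ± 4.5005i (modulus 5.8165). The spectral radius is the largest modulus: r(A) ≈ 5.8165. (Cross-check: r(A) ≤ ||A||_2 ≈ 8.5125; equality holds whenever A is normal, though it can also hold for some non-normal A.)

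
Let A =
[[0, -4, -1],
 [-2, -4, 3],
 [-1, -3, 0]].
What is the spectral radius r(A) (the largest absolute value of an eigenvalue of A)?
r(A) ≈ 2.7064

The eigenvalues of A are the roots of its characteristic polynomial. With M = A (coefficients from the trace, the sum of principal 2x2 minors, and det A):
  p(λ) = det(λ I - M) = λ^3 + 4λ^2 - 10.
No integer candidate from the rational root theorem (±divisors of 10) is a root, so the roots are irrational. The cubic discriminant is Δ = -140 < 0, so there is one real root and a complex-conjugate pair. p(1) = -5 and p(2) = 14 have opposite signs, so a root lies in (1, 2); Newton's method refines it to λ ≈ 1.3652. Dividing out (λ - (1.3652)) leaves approximately λ^2 + 5.3652λ + 7.3248. For λ^2 + 5.3652λ + 7.3248 the discriminant is -0.5134. It is negative, so the remaining roots are the complex-conjugate pair λ ≈ -2.6826 ± 0.3583i. Their product equals the constant term, so |λ|^2 ≈ 7.3248 and |λ| ≈ 2.7064.
Thus the eigenvalues (to 4 decimals) are 1.3652 (modulus 1.3652); -2.6826 ± 0.3583i (modulus 2.7064). The spectral radius is the largest modulus: r(A) ≈ 2.7064. (Cross-check: r(A) ≤ ||A||_2 ≈ 6.8189; equality holds whenever A is normal, though it can also hold for some non-normal A.)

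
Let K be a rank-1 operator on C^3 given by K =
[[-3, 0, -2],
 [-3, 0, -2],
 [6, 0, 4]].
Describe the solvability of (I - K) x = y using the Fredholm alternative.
(I - K) is singular (det(I - K) = 0, i.e. 1 ∈ sigma(K)). (I - K) x = y is solvable iff y ⊥ ker((I - K)^*) = span{(-3, 0, -2)}, i.e. iff -3y_1 - 2y_3 = 0. When solvable, the solutions are x = y + c·(1, 1, -2), c arbitrary (ker(I - K) = span{(1, 1, -2)}, dimension 1).

K has rank 1, so it is an outer product K = u v^T: every row of K is a multiple of one row vector. Reading off the entries, u = (1, 1, -2) and v = (-3, 0, -2) (row i of K equals u_i·v^T). A rank-one matrix u v^T satisfies K u = u (v·u) and kills the (2)-dimensional subspace v^⊥, so its characteristic polynomial is lambda^2 (lambda - v·u) with v·u = tr K = 1. Hence the eigenvalues of I - K are 1 (multiplicity 2) and 1 - (1) = 0, so det(I - K) = 0. (Direct check: I - K =
[[4, 0, 2],
 [3, 1, 2],
 [-6, 0, -3]]
has determinant 0.) So 1 is an eigenvalue of K and (I - K) is not invertible. The finite-dimensional Fredholm alternative says: either (I - K) is invertible, or ker(I - K) ≠ {0} and then range(I - K) = ker((I - K)^*)^⊥, with dim ker(I - K) = dim ker((I - K)^*). We are in the second case, so we need both kernels. Kernel of I - K: (I - K) u = u - u (v·u) = u - u = 0, so ker(I - K) = span{u} = span{(1, 1, -2)} (it is exactly 1-dimensional because rank(I - K) = 2). Kernel of the adjoint: K is real, so (I - K)^* = I - K^T = I - v u^T, and (I - v u^T) v = v - v (u·v) = 0; hence ker((I - K)^*) = span{v} = span{(-3, 0, -2)}. Therefore (I - K) x = y is solvable iff <y, v> = 0, i.e. iff -3y_1 - 2y_3 = 0. When this holds, K y = u (v·y) = 0, so (I - K) y = y and x = y is a particular solution; the full solution set is the line x = y + c·u = y + c·(1, 1, -2), c ∈ C.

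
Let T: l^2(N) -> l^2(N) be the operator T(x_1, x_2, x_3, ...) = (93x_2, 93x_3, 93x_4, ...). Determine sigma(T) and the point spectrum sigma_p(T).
sigma(T) = closed disk {z in C : |z| ≤ 93}; sigma_p(T) = open disk {z in C : |z| < 93}

Note T = 93·V where V is the unit left shift (V x)_k = x_{k+1}; so sigma(T) = 93·sigma(V) and ||T|| = 93||V||. ||T x||^2 = 8649sum_{k≥2} |x_k|^2 ≤ 8649||x||^2, with equality on {x : x_1 = 0}, so ||T|| = 93. For any lambda with |lambda| < 93, set r = lambda/93 (|r| < 1); the vector x = (1, r, r^2, ...) is in l^2 and satisfies T x = 93(r, r^2, ...) = lambda x, so lambda is an eigenvalue. On the boundary |lambda| = 93 the geometric series diverges, so no l^2 eigenvector exists, but these lambda lie in the approximate point spectrum. Hence sigma(T) is the closed disk of radius 93 and sigma_p(T) is the open disk.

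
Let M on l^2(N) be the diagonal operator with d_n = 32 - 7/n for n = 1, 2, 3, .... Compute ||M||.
||M|| = 32

For a diagonal operator on l^2 with entries d_n, ||M|| = sup_n |d_n|. Here d_1 = 25, d_2 = 57/2, ..., and d_n = 32 - 7/n increases monotonically toward 32. All terms lie in [25, 32), so |d_n| = d_n and the supremum is the limit 32, which is not attained by any individual d_n. Hence ||M|| = 32.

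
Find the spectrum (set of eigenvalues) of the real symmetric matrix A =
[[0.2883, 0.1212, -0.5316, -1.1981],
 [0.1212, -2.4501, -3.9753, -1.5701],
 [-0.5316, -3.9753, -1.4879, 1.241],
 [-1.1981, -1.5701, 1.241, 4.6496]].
sigma(A) ≈ {-6, 0, 1, 6}

A is real symmetric, so its spectrum consists of real eigenvalues. Expanding the characteristic polynomial of the displayed matrix gives
  det(λ I - A) = p(λ) = λ^4 + (-1)λ^3 + (-36)λ^2 + (36)λ + (0.0021).
Solving p(λ) = 0 yields eigenvalues ≈ -6, 0, 1, 6. (A is shown rounded to 4 decimals, so these recover the underlying integer eigenvalues to within that precision.)
Verification: the trace of A = 1 equals the sum of eigenvalues 1, and det(A) ≈ 0.0021 matches the eigenvalue product 0.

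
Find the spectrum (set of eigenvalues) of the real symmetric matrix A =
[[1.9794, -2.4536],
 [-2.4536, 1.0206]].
sigma(A) ≈ {-1, 4}

A is real symmetric, so its spectrum consists of real eigenvalues. Expanding the characteristic polynomial of the displayed matrix gives
  det(λ I - A) = p(λ) = λ^2 + (-3)λ + (-4).
Solving p(λ) = 0 yields eigenvalues ≈ -1, 4. (A is shown rounded to 4 decimals, so these recover the underlying integer eigenvalues to within that precision.)
Verification: the trace of A = 3 equals the sum of eigenvalues 3, and det(A) ≈ -4.0000 matches the eigenvalue product -4.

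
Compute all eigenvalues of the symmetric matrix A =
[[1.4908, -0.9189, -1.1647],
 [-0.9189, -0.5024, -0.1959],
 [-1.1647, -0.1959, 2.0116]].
sigma(A) ≈ {-1, 1, 3}

A is real symmetric, so its spectrum consists of real eigenvalues. Expanding the characteristic polynomial of the displayed matrix gives
  det(λ I - A) = p(λ) = λ^3 + (-3)λ^2 + (-1)λ + (3).
Solving p(λ) = 0 yields eigenvalues ≈ -1, 1, 3. (A is shown rounded to 4 decimals, so these recover the underlying integer eigenvalues to within that precision.)
Verification: the trace of A = 3 equals the sum of eigenvalues 3, and det(A) ≈ -3.0002 matches the eigenvalue product -3.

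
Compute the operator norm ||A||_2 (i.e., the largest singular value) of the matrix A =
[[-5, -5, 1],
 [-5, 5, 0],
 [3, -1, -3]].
||A||_2 ≈ 7.9492 (= sqrt(largest eigenvalue of A^T A))

||A||_2 = sigma_max(A) = sqrt(lambda_max(A^T A)). Form the symmetric matrix M = A^T A =
[[59, -3, -14],
 [-3, 51, -2],
 [-14, -2, 10]].
Its characteristic polynomial (trace, sum of principal 2x2 minors, determinant of M give the coefficients) is
  p(λ) = det(λ I - M) = λ^3 - 120λ^2 + 3900λ - 19600.
No integer candidate from the rational root theorem (±divisors of 19600) is a root, so the roots are irrational. The cubic discriminant is Δ = 1010880000 > 0, so there are three distinct real roots. p(6) = -304 and p(7) = 2163 have opposite signs, so a root lies in (6, 7); Newton's method refines it to λ ≈ 6.1189. p(50) = 400 and p(51) = -169 have opposite signs, so a root lies in (50, 51); Newton's method refines it to λ ≈ 50.6911. p(63) = -133 and p(64) = 624 have opposite signs, so a root lies in (63, 64); Newton's method refines it to λ ≈ 63.19. Check (Vieta): the three roots sum to 120, matching tr M = 120.
So the eigenvalues of A^T A are ≈ 6.1189, 50.6911, 63.19 (all ≥ 0, as they must be for A^T A). The largest is λ_max ≈ 63.19, hence ||A||_2 = sqrt(λ_max) ≈ 7.9492.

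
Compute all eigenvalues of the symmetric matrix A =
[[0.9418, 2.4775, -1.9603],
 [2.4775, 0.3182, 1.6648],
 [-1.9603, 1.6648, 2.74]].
sigma(A) ≈ {-3, 3, 4}

A is real symmetric, so its spectrum consists of real eigenvalues. Expanding the characteristic polynomial of the displayed matrix gives
  det(λ I - A) = p(λ) = λ^3 + (-4)λ^2 + (-9)λ + (36).
Solving p(λ) = 0 yields eigenvalues ≈ -3, 3, 4. (A is shown rounded to 4 decimals, so these recover the underlying integer eigenvalues to within that precision.)
Verification: the trace of A = 4 equals the sum of eigenvalues 4, and det(A) ≈ -36.0007 matches the eigenvalue product -36.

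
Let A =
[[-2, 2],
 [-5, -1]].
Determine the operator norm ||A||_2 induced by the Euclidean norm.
||A||_2 = sqrt((34 + sqrt(580))/2) ≈ 5.389 (= sqrt(largest eigenvalue of A^T A))

||A||_2 = sigma_max(A) = sqrt(lambda_max(A^T A)). Form the symmetric matrix M = A^T A =
[[29, 1],
 [1, 5]].
Its characteristic polynomial (trace, determinant of M give the coefficients) is
  p(λ) = det(λ I - M) = λ^2 - 34λ + 144.
For λ^2 - 34λ + 144 the discriminant is 580. It is nonnegative but not a perfect square, so the roots are real and irrational: λ = (34 ± sqrt(580))/2 ≈ 29.0416, 4.9584.
So the eigenvalues of A^T A are ≈ 4.9584, 29.0416 (all ≥ 0, as they must be for A^T A). The largest is λ_max = (34 + sqrt(580))/2 ≈ 29.0416, hence ||A||_2 = sqrt(λ_max) = sqrt((34 + sqrt(580))/2) ≈ 5.389.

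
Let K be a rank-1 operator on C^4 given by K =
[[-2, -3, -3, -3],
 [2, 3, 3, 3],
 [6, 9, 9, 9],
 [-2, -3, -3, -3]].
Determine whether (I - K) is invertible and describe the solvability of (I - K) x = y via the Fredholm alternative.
(I - K) is invertible (det(I - K) = -6 ≠ 0), so for every y in C^4 the equation (I - K) x = y has a unique solution.

K has rank 1, so it is an outer product K = u v^T: every row of K is a multiple of one row vector. Reading off the entries, u = (1, -1, -3, 1) and v = (-2, -3, -3, -3) (row i of K equals u_i·v^T). A rank-one matrix u v^T satisfies K u = u (v·u) and kills the (3)-dimensional subspace v^⊥, so its characteristic polynomial is lambda^3 (lambda - v·u) with v·u = tr K = 7. Hence the eigenvalues of I - K are 1 (multiplicity 3) and 1 - (7) = -6, so det(I - K) = -6. (Direct check: I - K =
[[3, 3, 3, 3],
 [-2, -2, -3, -3],
 [-6, -9, -8, -9],
 [2, 3, 3, 4]]
has determinant -6.) The finite-dimensional Fredholm alternative says: either (I - K) is invertible, or ker(I - K) ≠ {0} and then range(I - K) = ker((I - K)^*)^⊥, with dim ker(I - K) = dim ker((I - K)^*). Since det(I - K) ≠ 0, 1 is not an eigenvalue of K and ker(I - K) = {0}, so we are in the first case: for every y there is a unique x = (I - K)^(-1) y. Explicitly, by the Sherman–Morrison formula, (I - u v^T)^(-1) = I + u v^T/(1 - v·u), i.e. (I - K)^(-1) = I + K/(-6).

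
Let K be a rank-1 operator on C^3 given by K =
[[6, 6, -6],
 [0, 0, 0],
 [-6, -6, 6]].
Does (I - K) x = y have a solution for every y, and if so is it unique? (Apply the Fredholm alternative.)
(I - K) is invertible (det(I - K) = -11 ≠ 0), so for every y in C^3 the equation (I - K) x = y has a unique solution.

K has rank 1, so it is an outer product K = u v^T: every row of K is a multiple of one row vector. Reading off the entries, u = (-3, 0, 3) and v = (-2, -2, 2) (row i of K equals u_i·v^T). A rank-one matrix u v^T satisfies K u = u (v·u) and kills the (2)-dimensional subspace v^⊥, so its characteristic polynomial is lambda^2 (lambda - v·u) with v·u = tr K = 12. Hence the eigenvalues of I - K are 1 (multiplicity 2) and 1 - (12) = -11, so det(I - K) = -11. (Direct check: I - K =
[[-5, -6, 6],
 [0, 1, 0],
 [6, 6, -5]]
has determinant -11.) The finite-dimensional Fredholm alternative says: either (I - K) is invertible, or ker(I - K) ≠ {0} and then range(I - K) = ker((I - K)^*)^⊥, with dim ker(I - K) = dim ker((I - K)^*). Since det(I - K) ≠ 0, 1 is not an eigenvalue of K and ker(I - K) = {0}, so we are in the first case: for every y there is a unique x = (I - K)^(-1) y. Explicitly, by the Sherman–Morrison formula, (I - u v^T)^(-1) = I + u v^T/(1 - v·u), i.e. (I - K)^(-1) = I + K/(-11).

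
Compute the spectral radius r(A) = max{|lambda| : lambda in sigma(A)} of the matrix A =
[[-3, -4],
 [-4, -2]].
r(A) = (5 + sqrt(65))/2 ≈ 6.5311

The eigenvalues of A are the roots of its characteristic polynomial. With M = A (coefficients from the trace and determinant):
  p(λ) = det(λ I - M) = λ^2 + 5λ - 10.
For λ^2 + 5λ - 10 the discriminant is 65. It is nonnegative but not a perfect square, so the roots are real and irrational: λ = (-5 ± sqrt(65))/2 ≈ 1.5311, -6.5311.
Thus the eigenvalues (to 4 decimals) are 1.5311 (modulus 1.5311); -6.5311 (modulus 6.5311). The spectral radius is the largest modulus: r(A) = (5 + sqrt(65))/2 ≈ 6.5311. (Cross-check: r(A) ≤ ||A||_2 ≈ 6.5311; equality holds whenever A is normal, though it can also hold for some non-normal A.)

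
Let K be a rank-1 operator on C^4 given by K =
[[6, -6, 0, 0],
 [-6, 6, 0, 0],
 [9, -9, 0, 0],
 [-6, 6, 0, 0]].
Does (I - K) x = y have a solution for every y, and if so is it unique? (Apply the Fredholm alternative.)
(I - K) is invertible (det(I - K) = -11 ≠ 0), so for every y in C^4 the equation (I - K) x = y has a unique solution.

K has rank 1, so it is an outer product K = u v^T: every row of K is a multiple of one row vector. Reading off the entries, u = (-2, 2, -3, 2) and v = (-3, 3, 0, 0) (row i of K equals u_i·v^T). A rank-one matrix u v^T satisfies K u = u (v·u) and kills the (3)-dimensional subspace v^⊥, so its characteristic polynomial is lambda^3 (lambda - v·u) with v·u = tr K = 12. Hence the eigenvalues of I - K are 1 (multiplicity 3) and 1 - (12) = -11, so det(I - K) = -11. (Direct check: I - K =
[[-5, 6, 0, 0],
 [6, -5, 0, 0],
 [-9, 9, 1, 0],
 [6, -6, 0, 1]]
has determinant -11.) The finite-dimensional Fredholm alternative says: either (I - K) is invertible, or ker(I - K) ≠ {0} and then range(I - K) = ker((I - K)^*)^⊥, with dim ker(I - K) = dim ker((I - K)^*). Since det(I - K) ≠ 0, 1 is not an eigenvalue of K and ker(I - K) = {0}, so we are in the first case: for every y there is a unique x = (I - K)^(-1) y. Explicitly, by the Sherman–Morrison formula, (I - u v^T)^(-1) = I + u v^T/(1 - v·u), i.e. (I - K)^(-1) = I + K/(-11).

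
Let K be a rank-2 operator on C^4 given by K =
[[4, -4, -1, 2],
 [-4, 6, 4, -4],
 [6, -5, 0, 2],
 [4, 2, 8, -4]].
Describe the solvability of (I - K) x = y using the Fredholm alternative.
(I - K) is invertible (det(I - K) = -27 ≠ 0), so for every y in C^4 the equation (I - K) x = y has a unique solution.

K has rank 2 and factors as K = U V^T = u1 v1^T + u2 v2^T with u1 = (1, -2, 1, -2), v1 = (0, -2, -3, 2), u2 = (2, -2, 3, 2), v2 = (2, -1, 1, 0) (multiplying out reproduces the displayed K). The nonzero eigenvalues of U V^T coincide with those of the 2 x 2 matrix G = V^T U = [[v1·u1, v1·u2], [v2·u1, v2·u2]] = [[-3, -1], [5, 9]], and by the Sylvester determinant identity det(I_4 - U V^T) = det(I_2 - V^T U) = det([[4, 1], [-5, -8]]) = (4)(-8) - (1)(-5) = -27. (Direct check: I - K =
[[-3, 4, 1, -2],
 [4, -5, -4, 4],
 [-6, 5, 1, -2],
 [-4, -2, -8, 5]]
has determinant -27.) The finite-dimensional Fredholm alternative says: either (I - K) is invertible, or ker(I - K) ≠ {0} and then range(I - K) = ker((I - K)^*)^⊥, with dim ker(I - K) = dim ker((I - K)^*). Since det(I - K) ≠ 0, 1 is not an eigenvalue of K and ker(I - K) = {0}, so we are in the first case: for every y there is a unique x = (I - K)^(-1) y. (Explicitly, by the Woodbury identity, (I - U V^T)^(-1) = I + U (I_2 - G)^(-1) V^T.)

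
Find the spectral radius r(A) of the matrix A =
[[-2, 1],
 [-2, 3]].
r(A) = (1 + sqrt(17))/2 ≈ 2.5616

The eigenvalues of A are the roots of its characteristic polynomial. With M = A (coefficients from the trace and determinant):
  p(λ) = det(λ I - M) = λ^2 - λ - 4.
For λ^2 - λ - 4 the discriminant is 17. It is nonnegative but not a perfect square, so the roots are real and irrational: λ = (1 ± sqrt(17))/2 ≈ 2.5616, -1.5616.
Thus the eigenvalues (to 4 decimals) are 2.5616 (modulus 2.5616); -1.5616 (modulus 1.5616). The spectral radius is the largest modulus: r(A) = (1 + sqrt(17))/2 ≈ 2.5616. (Cross-check: r(A) ≤ ||A||_2 ≈ 4.1306; equality holds whenever A is normal, though it can also hold for some non-normal A.)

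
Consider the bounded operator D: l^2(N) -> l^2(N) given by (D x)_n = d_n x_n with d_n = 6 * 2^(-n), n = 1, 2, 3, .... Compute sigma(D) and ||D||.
sigma(D) = {6 * 2^(-n) : n ≥ 1} ∪ {0}; ||D|| = 3

A bounded diagonal operator on l^2 with diagonal entries d_n has spectrum equal to the closure of {d_n : n ≥ 1}: every d_n is an eigenvalue (with eigenvector e_n), so {d_n} ⊂ sigma(D); the spectrum is closed, so its closure is too; and for lambda not in the closure, (D - lambda I) has bounded inverse (the diagonal entries 1/(d_n - lambda) are bounded). For our sequence d_n = 6 * 2^(-n), n = 1, 2, 3, ...:
  - {d_n} = {6 * 2^(-n) : n ≥ 1}; the only limit point is 0
  - closure = {6 * 2^(-n) : n ≥ 1} ∪ {0}
For the norm: a diagonal operator has ||D|| = sup_n |d_n|. Here d_n = 6 * 2^(-n) is positive and decreasing, so sup_n |d_n| = d_1 = 6/2 = 3. So ||D|| = 3.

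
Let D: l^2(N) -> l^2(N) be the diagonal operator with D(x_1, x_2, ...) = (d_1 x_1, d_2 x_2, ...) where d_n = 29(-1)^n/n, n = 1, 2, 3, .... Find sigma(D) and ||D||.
sigma(D) = {29(-1)^n/n : n ≥ 1} ∪ {0}; ||D|| = 29

A bounded diagonal operator on l^2 with diagonal entries d_n has spectrum equal to the closure of {d_n : n ≥ 1}: every d_n is an eigenvalue (with eigenvector e_n), so {d_n} ⊂ sigma(D); the spectrum is closed, so its closure is too; and for lambda not in the closure, (D - lambda I) has bounded inverse (the diagonal entries 1/(d_n - lambda) are bounded). For our sequence d_n = 29(-1)^n/n, n = 1, 2, 3, ...:
  - {d_n} = {29(-1)^n/n : n ≥ 1}; the only limit point is 0
  - closure = {29(-1)^n/n : n ≥ 1} ∪ {0}
For the norm: a diagonal operator has ||D|| = sup_n |d_n|. Here |d_n| = 29/n is decreasing, so sup_n |d_n| = |d_1| = 29. So ||D|| = 29.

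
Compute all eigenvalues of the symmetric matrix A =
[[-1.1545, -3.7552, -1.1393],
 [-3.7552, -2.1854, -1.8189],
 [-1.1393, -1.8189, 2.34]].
sigma(A) ≈ {-6, 2, 3}

A is real symmetric, so its spectrum consists of real eigenvalues. Expanding the characteristic polynomial of the displayed matrix gives
  det(λ I - A) = p(λ) = λ^3 + (1)λ^2 + (-24)λ + (36.001).
Solving p(λ) = 0 yields eigenvalues ≈ -6, 2, 3. (A is shown rounded to 4 decimals, so these recover the underlying integer eigenvalues to within that precision.)
Verification: the trace of A = -1 equals the sum of eigenvalues -1, and det(A) ≈ -36.0010 matches the eigenvalue product -36.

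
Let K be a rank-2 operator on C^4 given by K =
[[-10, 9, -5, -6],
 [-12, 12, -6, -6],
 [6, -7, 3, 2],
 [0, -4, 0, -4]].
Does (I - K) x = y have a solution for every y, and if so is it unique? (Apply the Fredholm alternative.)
(I - K) is invertible (det(I - K) = -62 ≠ 0), so for every y in C^4 the equation (I - K) x = y has a unique solution.

K has rank 2 and factors as K = U V^T = u1 v1^T + u2 v2^T with u1 = (-2, -3, 2, 2), v1 = (2, -3, 1, 0), u2 = (3, 3, -1, 2), v2 = (-2, 1, -1, -2) (multiplying out reproduces the displayed K). The nonzero eigenvalues of U V^T coincide with those of the 2 x 2 matrix G = V^T U = [[v1·u1, v1·u2], [v2·u1, v2·u2]] = [[7, -4], [-5, -6]], and by the Sylvester determinant identity det(I_4 - U V^T) = det(I_2 - V^T U) = det([[-6, 4], [5, 7]]) = (-6)(7) - (4)(5) = -62. (Direct check: I - K =
[[11, -9, 5, 6],
 [12, -11, 6, 6],
 [-6, 7, -2, -2],
 [0, 4, 0, 5]]
has determinant -62.) The finite-dimensional Fredholm alternative says: either (I - K) is invertible, or ker(I - K) ≠ {0} and then range(I - K) = ker((I - K)^*)^⊥, with dim ker(I - K) = dim ker((I - K)^*). Since det(I - K) ≠ 0, 1 is not an eigenvalue of K and ker(I - K) = {0}, so we are in the first case: for every y there is a unique x = (I - K)^(-1) y. (Explicitly, by the Woodbury identity, (I - U V^T)^(-1) = I + U (I_2 - G)^(-1) V^T.)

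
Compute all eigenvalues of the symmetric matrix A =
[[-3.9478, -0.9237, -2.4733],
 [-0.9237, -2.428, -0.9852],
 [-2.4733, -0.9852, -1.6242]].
sigma(A) ≈ {-6, -2, 0}

A is real symmetric, so its spectrum consists of real eigenvalues. Expanding the characteristic polynomial of the displayed matrix gives
  det(λ I - A) = p(λ) = λ^3 + (8)λ^2 + (12)λ + (0).
Solving p(λ) = 0 yields eigenvalues ≈ -6, -2, 0. (A is shown rounded to 4 decimals, so these recover the underlying integer eigenvalues to within that precision.)
Verification: the trace of A = -8 equals the sum of eigenvalues -8, and det(A) ≈ 0.0003 matches the eigenvalue product 0.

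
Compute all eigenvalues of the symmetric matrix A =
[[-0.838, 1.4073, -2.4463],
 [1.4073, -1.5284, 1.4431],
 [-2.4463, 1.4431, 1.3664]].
sigma(A) ≈ {-4, 0, 3}

A is real symmetric, so its spectrum consists of real eigenvalues. Expanding the characteristic polynomial of the displayed matrix gives
  det(λ I - A) = p(λ) = λ^3 + (1)λ^2 + (-12)λ + (0).
Solving p(λ) = 0 yields eigenvalues ≈ -4, 0, 3. (A is shown rounded to 4 decimals, so these recover the underlying integer eigenvalues to within that precision.)
Verification: the trace of A = -1 equals the sum of eigenvalues -1, and det(A) ≈ -0.0006 matches the eigenvalue product 0.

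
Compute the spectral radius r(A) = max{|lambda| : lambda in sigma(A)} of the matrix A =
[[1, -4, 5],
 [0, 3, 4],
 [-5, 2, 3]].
r(A) = 6

The eigenvalues of A are the roots of its characteristic polynomial. With M = A (coefficients from the trace, the sum of principal 2x2 minors, and det A):
  p(λ) = det(λ I - M) = λ^3 - 7λ^2 + 32λ - 156.
By the rational root theorem any rational root is an integer divisor of 156. Testing λ = 6: p(6) = 216 - 252 + 192 - 156 = 0, so λ = 6 is a root. Dividing out (λ - 6) leaves p(λ) = (λ - 6)(λ^2 - λ + 26). For λ^2 - λ + 26 the discriminant is -103. It is negative, so the roots are the complex-conjugate pair λ = 1/2 ± (sqrt(103)/2) i ≈ 0.5 ± 5.0744i. For a conjugate pair the product of the roots equals the constant term, so |λ|^2 = 26 and |λ| = sqrt(26) ≈ 5.099.
Thus the eigenvalues (to 4 decimals) are 0.5 ± 5.0744i (modulus 5.099); 6 (modulus 6). The spectral radius is the largest modulus: r(A) = 6. (Cross-check: r(A) ≤ ||A||_2 ≈ 7.3524; equality holds whenever A is normal, though it can also hold for some non-normal A.)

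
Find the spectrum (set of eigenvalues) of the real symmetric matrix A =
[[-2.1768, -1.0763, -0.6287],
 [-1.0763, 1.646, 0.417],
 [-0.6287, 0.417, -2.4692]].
sigma(A) ≈ {-3, -2, 2}

A is real symmetric, so its spectrum consists of real eigenvalues. Expanding the characteristic polynomial of the displayed matrix gives
  det(λ I - A) = p(λ) = λ^3 + (3)λ^2 + (-4)λ + (-12).
Solving p(λ) = 0 yields eigenvalues ≈ -3, -2, 2. (A is shown rounded to 4 decimals, so these recover the underlying integer eigenvalues to within that precision.)
Verification: the trace of A = -3 equals the sum of eigenvalues -3, and det(A) ≈ 11.9998 matches the eigenvalue product 12.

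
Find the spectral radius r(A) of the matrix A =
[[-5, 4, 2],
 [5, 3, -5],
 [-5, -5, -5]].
r(A) ≈ 7.4368

The eigenvalues of A are the roots of its characteristic polynomial. With M = A (coefficients from the trace, the sum of principal 2x2 minors, and det A):
  p(λ) = det(λ I - M) = λ^3 + 7λ^2 - 40λ - 380.
No integer candidate from the rational root theorem (±divisors of 380) is a root, so the roots are irrational. The cubic discriminant is Δ = -1127840 < 0, so there is one real root and a complex-conjugate pair. p(6) = -152 and p(7) = 26 have opposite signs, so a root lies in (6, 7); Newton's method refines it to λ ≈ 6.8709. Dividing out (λ - (6.8709)) leaves approximately λ^2 + 13.8709λ + 55.3057. For λ^2 + 13.8709λ + 55.3057 the discriminant is -28.8207. It is negative, so the remaining roots are the complex-conjugate pair λ ≈ -6.9355 ± 2.6842i. Their product equals the constant term, so |λ|^2 ≈ 55.3057 and |λ| ≈ 7.4368.
Thus the eigenvalues (to 4 decimals) are 6.8709 (modulus 6.8709); -6.9355 ± 2.6842i (modulus 7.4368). The spectral radius is the largest modulus: r(A) ≈ 7.4368. (Cross-check: r(A) ≤ ||A||_2 ≈ 9.2782; equality holds whenever A is normal, though it can also hold for some non-normal A.)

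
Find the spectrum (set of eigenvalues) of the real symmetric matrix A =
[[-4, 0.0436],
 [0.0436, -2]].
sigma(A) ≈ {-4, -2}

A is real symmetric, so its spectrum consists of real eigenvalues. Expanding the characteristic polynomial of the displayed matrix gives
  det(λ I - A) = p(λ) = λ^2 + (6)λ + (8).
Solving p(λ) = 0 yields eigenvalues ≈ -4, -2. (A is shown rounded to 4 decimals, so these recover the underlying integer eigenvalues to within that precision.)
Verification: the trace of A = -6 equals the sum of eigenvalues -6, and det(A) ≈ 8.0001 matches the eigenvalue product 8.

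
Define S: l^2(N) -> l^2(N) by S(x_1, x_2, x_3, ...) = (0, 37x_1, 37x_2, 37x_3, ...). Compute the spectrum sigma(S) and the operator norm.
sigma(S) = closed disk {z in C : |z| ≤ 37}; ||S|| = 37

Note S = 37·U where U is the unit right shift (U x)_k = x_{k-1} (with x_0 := 0); so ||S|| = 37||U|| and sigma(S) = 37·sigma(U). ||S x||^2 = sum_{k≥1} |37x_k|^2 = 1369||x||^2, so ||S|| = 37 and sigma(S) ⊂ {|z| ≤ 37}. For any |lambda| < 37, the equation (S - lambda I) x = 0 forces x_1 = 0, then 37x_k = lambda x_{k+1} ⇒ x = 0, so S has no eigenvalues. But (S - lambda I) is not surjective for |lambda| < 37: solving (S - lambda I) x = e_1 would require x_n proportional to (lambda/37)^(-n), which is not in l^2. So every |lambda| < 37 lies in the residual spectrum. The boundary |lambda| = 37 is in the approximate point spectrum (the spectrum is closed). Hence sigma(S) is the closed disk of radius 37.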